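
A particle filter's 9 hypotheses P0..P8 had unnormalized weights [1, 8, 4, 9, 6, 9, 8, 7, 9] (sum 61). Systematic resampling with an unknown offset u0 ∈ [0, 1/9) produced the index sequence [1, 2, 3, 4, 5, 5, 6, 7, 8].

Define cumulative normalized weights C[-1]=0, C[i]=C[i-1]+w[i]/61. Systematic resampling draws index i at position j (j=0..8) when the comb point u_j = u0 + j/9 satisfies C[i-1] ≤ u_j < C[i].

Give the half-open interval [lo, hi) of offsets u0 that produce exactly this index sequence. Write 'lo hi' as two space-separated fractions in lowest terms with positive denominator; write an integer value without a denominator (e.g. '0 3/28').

C = [1/61, 9/61, 13/61, 22/61, 28/61, 37/61, 45/61, 52/61, 1]
j=0 picked index 1: u0 ∈ [1/61, 9/61)
j=1 picked index 2: u0 ∈ [20/549, 56/549)
j=2 picked index 3: u0 ∈ [-5/549, 76/549)
j=3 picked index 4: u0 ∈ [5/183, 23/183)
j=4 picked index 5: u0 ∈ [8/549, 89/549)
j=5 picked index 5: u0 ∈ [-53/549, 28/549)
j=6 picked index 6: u0 ∈ [-11/183, 13/183)
j=7 picked index 7: u0 ∈ [-22/549, 41/549)
j=8 picked index 8: u0 ∈ [-20/549, 1/9)
intersection: [20/549, 28/549)

20/549 28/549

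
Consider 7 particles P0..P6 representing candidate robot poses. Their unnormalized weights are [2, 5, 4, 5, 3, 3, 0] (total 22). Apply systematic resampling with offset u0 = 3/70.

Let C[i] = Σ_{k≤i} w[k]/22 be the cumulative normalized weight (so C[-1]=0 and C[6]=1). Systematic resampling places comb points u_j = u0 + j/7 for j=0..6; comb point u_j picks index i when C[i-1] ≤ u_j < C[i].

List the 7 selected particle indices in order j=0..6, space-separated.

0 1 2 2 3 4 5

C = [1/11, 7/22, 1/2, 8/11, 19/22, 1, 1]
j=0: u_0=3/70 ∈ [0, 1/11) → index 0
j=1: u_1=13/70 ∈ [1/11, 7/22) → index 1
j=2: u_2=23/70 ∈ [7/22, 1/2) → index 2
j=3: u_3=33/70 ∈ [7/22, 1/2) → index 2
j=4: u_4=43/70 ∈ [1/2, 8/11) → index 3
j=5: u_5=53/70 ∈ [8/11, 19/22) → index 4
j=6: u_6=9/10 ∈ [19/22, 1) → index 5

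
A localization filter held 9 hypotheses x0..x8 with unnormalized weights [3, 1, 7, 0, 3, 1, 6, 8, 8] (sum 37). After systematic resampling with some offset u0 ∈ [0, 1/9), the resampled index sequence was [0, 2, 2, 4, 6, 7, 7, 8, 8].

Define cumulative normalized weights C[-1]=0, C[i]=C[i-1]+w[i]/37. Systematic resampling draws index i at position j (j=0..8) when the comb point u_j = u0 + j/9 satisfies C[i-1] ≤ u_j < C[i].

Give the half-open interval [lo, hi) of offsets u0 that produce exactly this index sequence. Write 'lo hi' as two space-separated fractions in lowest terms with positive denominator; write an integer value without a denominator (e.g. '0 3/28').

C = [3/37, 4/37, 11/37, 11/37, 14/37, 15/37, 21/37, 29/37, 1]
j=0 picked index 0: u0 ∈ [0, 3/37)
j=1 picked index 2: u0 ∈ [-1/333, 62/333)
j=2 picked index 2: u0 ∈ [-38/333, 25/333)
j=3 picked index 4: u0 ∈ [-4/111, 5/111)
j=4 picked index 6: u0 ∈ [-13/333, 41/333)
j=5 picked index 7: u0 ∈ [4/333, 76/333)
j=6 picked index 7: u0 ∈ [-11/111, 13/111)
j=7 picked index 8: u0 ∈ [2/333, 2/9)
j=8 picked index 8: u0 ∈ [-35/333, 1/9)
intersection: [4/333, 5/111)

4/333 5/111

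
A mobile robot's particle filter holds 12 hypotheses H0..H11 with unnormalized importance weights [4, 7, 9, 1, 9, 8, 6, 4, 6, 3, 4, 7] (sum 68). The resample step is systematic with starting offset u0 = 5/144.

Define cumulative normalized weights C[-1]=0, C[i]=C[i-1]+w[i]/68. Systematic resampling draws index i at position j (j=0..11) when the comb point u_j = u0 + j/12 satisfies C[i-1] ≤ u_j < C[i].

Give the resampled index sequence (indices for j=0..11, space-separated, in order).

0 1 2 2 4 5 5 6 7 8 10 11

C = [1/17, 11/68, 5/17, 21/68, 15/34, 19/34, 11/17, 12/17, 27/34, 57/68, 61/68, 1]
j=0: u_0=5/144 ∈ [0, 1/17) → index 0
j=1: u_1=17/144 ∈ [1/17, 11/68) → index 1
j=2: u_2=29/144 ∈ [11/68, 5/17) → index 2
j=3: u_3=41/144 ∈ [11/68, 5/17) → index 2
j=4: u_4=53/144 ∈ [21/68, 15/34) → index 4
j=5: u_5=65/144 ∈ [15/34, 19/34) → index 5
j=6: u_6=77/144 ∈ [15/34, 19/34) → index 5
j=7: u_7=89/144 ∈ [19/34, 11/17) → index 6
j=8: u_8=101/144 ∈ [11/17, 12/17) → index 7
j=9: u_9=113/144 ∈ [12/17, 27/34) → index 8
j=10: u_10=125/144 ∈ [57/68, 61/68) → index 10
j=11: u_11=137/144 ∈ [61/68, 1) → index 11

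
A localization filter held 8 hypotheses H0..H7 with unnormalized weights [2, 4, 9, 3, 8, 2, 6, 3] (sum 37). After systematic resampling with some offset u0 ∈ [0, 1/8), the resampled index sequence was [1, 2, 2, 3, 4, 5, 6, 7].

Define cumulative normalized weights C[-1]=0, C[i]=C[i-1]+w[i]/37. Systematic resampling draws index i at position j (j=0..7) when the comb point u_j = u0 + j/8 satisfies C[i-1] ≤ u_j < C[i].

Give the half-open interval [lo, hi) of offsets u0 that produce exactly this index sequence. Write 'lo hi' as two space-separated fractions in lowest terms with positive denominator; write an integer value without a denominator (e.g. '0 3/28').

23/296 33/296

C = [2/37, 6/37, 15/37, 18/37, 26/37, 28/37, 34/37, 1]
j=0 picked index 1: u0 ∈ [2/37, 6/37)
j=1 picked index 2: u0 ∈ [11/296, 83/296)
j=2 picked index 2: u0 ∈ [-13/148, 23/148)
j=3 picked index 3: u0 ∈ [9/296, 33/296)
j=4 picked index 4: u0 ∈ [-1/74, 15/74)
j=5 picked index 5: u0 ∈ [23/296, 39/296)
j=6 picked index 6: u0 ∈ [1/148, 25/148)
j=7 picked index 7: u0 ∈ [13/296, 1/8)
intersection: [23/296, 33/296)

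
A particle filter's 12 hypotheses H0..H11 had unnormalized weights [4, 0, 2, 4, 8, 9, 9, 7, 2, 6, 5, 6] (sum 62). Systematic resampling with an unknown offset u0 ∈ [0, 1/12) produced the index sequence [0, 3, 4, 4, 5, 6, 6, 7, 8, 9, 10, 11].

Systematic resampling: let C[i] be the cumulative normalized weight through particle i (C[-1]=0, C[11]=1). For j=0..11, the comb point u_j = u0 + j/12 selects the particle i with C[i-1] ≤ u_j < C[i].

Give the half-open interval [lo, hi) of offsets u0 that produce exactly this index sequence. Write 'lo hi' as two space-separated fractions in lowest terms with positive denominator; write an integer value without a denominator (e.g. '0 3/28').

C = [2/31, 2/31, 3/31, 5/31, 9/31, 27/62, 18/31, 43/62, 45/62, 51/62, 28/31, 1]
j=0 picked index 0: u0 ∈ [0, 2/31)
j=1 picked index 3: u0 ∈ [5/372, 29/372)
j=2 picked index 4: u0 ∈ [-1/186, 23/186)
j=3 picked index 4: u0 ∈ [-11/124, 5/124)
j=4 picked index 5: u0 ∈ [-4/93, 19/186)
j=5 picked index 6: u0 ∈ [7/372, 61/372)
j=6 picked index 6: u0 ∈ [-2/31, 5/62)
j=7 picked index 7: u0 ∈ [-1/372, 41/372)
j=8 picked index 8: u0 ∈ [5/186, 11/186)
j=9 picked index 9: u0 ∈ [-3/124, 9/124)
j=10 picked index 10: u0 ∈ [-1/93, 13/186)
j=11 picked index 11: u0 ∈ [-5/372, 1/12)
intersection: [5/186, 5/124)

5/186 5/124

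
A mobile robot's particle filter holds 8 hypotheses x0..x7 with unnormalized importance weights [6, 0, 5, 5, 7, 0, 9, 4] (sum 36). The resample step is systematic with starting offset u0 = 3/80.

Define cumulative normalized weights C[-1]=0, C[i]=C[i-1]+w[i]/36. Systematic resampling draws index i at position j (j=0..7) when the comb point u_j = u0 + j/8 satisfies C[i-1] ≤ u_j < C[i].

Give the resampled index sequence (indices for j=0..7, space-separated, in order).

0 0 2 3 4 6 6 7

C = [1/6, 1/6, 11/36, 4/9, 23/36, 23/36, 8/9, 1]
j=0: u_0=3/80 ∈ [0, 1/6) → index 0
j=1: u_1=13/80 ∈ [0, 1/6) → index 0
j=2: u_2=23/80 ∈ [1/6, 11/36) → index 2
j=3: u_3=33/80 ∈ [11/36, 4/9) → index 3
j=4: u_4=43/80 ∈ [4/9, 23/36) → index 4
j=5: u_5=53/80 ∈ [23/36, 8/9) → index 6
j=6: u_6=63/80 ∈ [23/36, 8/9) → index 6
j=7: u_7=73/80 ∈ [8/9, 1) → index 7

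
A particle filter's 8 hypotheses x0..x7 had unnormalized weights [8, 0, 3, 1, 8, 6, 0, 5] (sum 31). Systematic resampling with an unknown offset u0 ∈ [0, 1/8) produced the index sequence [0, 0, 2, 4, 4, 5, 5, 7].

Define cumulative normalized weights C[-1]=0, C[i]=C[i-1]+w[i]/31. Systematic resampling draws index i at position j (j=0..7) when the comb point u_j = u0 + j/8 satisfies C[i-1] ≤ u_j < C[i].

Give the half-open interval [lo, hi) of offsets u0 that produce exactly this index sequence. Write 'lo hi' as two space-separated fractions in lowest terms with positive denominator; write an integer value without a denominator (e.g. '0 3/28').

C = [8/31, 8/31, 11/31, 12/31, 20/31, 26/31, 26/31, 1]
j=0 picked index 0: u0 ∈ [0, 8/31)
j=1 picked index 0: u0 ∈ [-1/8, 33/248)
j=2 picked index 2: u0 ∈ [1/124, 13/124)
j=3 picked index 4: u0 ∈ [3/248, 67/248)
j=4 picked index 4: u0 ∈ [-7/62, 9/62)
j=5 picked index 5: u0 ∈ [5/248, 53/248)
j=6 picked index 5: u0 ∈ [-13/124, 11/124)
j=7 picked index 7: u0 ∈ [-9/248, 1/8)
intersection: [5/248, 11/124)

5/248 11/124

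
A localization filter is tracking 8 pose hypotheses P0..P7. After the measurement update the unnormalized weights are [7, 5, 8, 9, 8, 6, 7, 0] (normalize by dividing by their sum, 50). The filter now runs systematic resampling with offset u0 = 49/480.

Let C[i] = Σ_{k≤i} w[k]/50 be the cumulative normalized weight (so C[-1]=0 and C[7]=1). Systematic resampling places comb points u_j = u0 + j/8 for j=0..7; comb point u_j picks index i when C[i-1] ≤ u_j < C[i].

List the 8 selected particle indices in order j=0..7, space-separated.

0 1 2 3 4 4 5 6

C = [7/50, 6/25, 2/5, 29/50, 37/50, 43/50, 1, 1]
j=0: u_0=49/480 ∈ [0, 7/50) → index 0
j=1: u_1=109/480 ∈ [7/50, 6/25) → index 1
j=2: u_2=169/480 ∈ [6/25, 2/5) → index 2
j=3: u_3=229/480 ∈ [2/5, 29/50) → index 3
j=4: u_4=289/480 ∈ [29/50, 37/50) → index 4
j=5: u_5=349/480 ∈ [29/50, 37/50) → index 4
j=6: u_6=409/480 ∈ [37/50, 43/50) → index 5
j=7: u_7=469/480 ∈ [43/50, 1) → index 6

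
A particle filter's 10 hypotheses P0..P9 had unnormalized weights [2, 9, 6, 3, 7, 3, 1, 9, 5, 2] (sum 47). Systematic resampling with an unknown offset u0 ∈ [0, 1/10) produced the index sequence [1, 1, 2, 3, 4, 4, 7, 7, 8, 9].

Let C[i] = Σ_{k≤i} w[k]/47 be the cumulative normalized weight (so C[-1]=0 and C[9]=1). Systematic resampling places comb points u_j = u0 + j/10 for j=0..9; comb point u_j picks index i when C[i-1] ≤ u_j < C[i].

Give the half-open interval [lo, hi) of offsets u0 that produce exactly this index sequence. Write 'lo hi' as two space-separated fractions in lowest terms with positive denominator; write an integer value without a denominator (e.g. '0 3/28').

29/470 7/94

C = [2/47, 11/47, 17/47, 20/47, 27/47, 30/47, 31/47, 40/47, 45/47, 1]
j=0 picked index 1: u0 ∈ [2/47, 11/47)
j=1 picked index 1: u0 ∈ [-27/470, 63/470)
j=2 picked index 2: u0 ∈ [8/235, 38/235)
j=3 picked index 3: u0 ∈ [29/470, 59/470)
j=4 picked index 4: u0 ∈ [6/235, 41/235)
j=5 picked index 4: u0 ∈ [-7/94, 7/94)
j=6 picked index 7: u0 ∈ [14/235, 59/235)
j=7 picked index 7: u0 ∈ [-19/470, 71/470)
j=8 picked index 8: u0 ∈ [12/235, 37/235)
j=9 picked index 9: u0 ∈ [27/470, 1/10)
intersection: [29/470, 7/94)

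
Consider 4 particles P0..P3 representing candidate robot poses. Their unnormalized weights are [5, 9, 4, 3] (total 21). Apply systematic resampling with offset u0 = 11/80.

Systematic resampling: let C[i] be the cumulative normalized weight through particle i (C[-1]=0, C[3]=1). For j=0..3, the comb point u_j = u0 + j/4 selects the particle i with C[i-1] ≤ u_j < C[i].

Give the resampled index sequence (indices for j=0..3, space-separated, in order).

0 1 1 3

C = [5/21, 2/3, 6/7, 1]
j=0: u_0=11/80 ∈ [0, 5/21) → index 0
j=1: u_1=31/80 ∈ [5/21, 2/3) → index 1
j=2: u_2=51/80 ∈ [5/21, 2/3) → index 1
j=3: u_3=71/80 ∈ [6/7, 1) → index 3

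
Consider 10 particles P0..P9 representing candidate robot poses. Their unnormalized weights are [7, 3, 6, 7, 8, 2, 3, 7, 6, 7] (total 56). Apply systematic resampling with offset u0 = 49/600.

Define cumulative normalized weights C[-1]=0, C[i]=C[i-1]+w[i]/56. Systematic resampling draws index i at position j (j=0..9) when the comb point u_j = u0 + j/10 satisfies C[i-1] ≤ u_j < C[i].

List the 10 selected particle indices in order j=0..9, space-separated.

C = [1/8, 5/28, 2/7, 23/56, 31/56, 33/56, 9/14, 43/56, 7/8, 1]
j=0: u_0=49/600 ∈ [0, 1/8) → index 0
j=1: u_1=109/600 ∈ [5/28, 2/7) → index 2
j=2: u_2=169/600 ∈ [5/28, 2/7) → index 2
j=3: u_3=229/600 ∈ [2/7, 23/56) → index 3
j=4: u_4=289/600 ∈ [23/56, 31/56) → index 4
j=5: u_5=349/600 ∈ [31/56, 33/56) → index 5
j=6: u_6=409/600 ∈ [9/14, 43/56) → index 7
j=7: u_7=469/600 ∈ [43/56, 7/8) → index 8
j=8: u_8=529/600 ∈ [7/8, 1) → index 9
j=9: u_9=589/600 ∈ [7/8, 1) → index 9

0 2 2 3 4 5 7 8 9 9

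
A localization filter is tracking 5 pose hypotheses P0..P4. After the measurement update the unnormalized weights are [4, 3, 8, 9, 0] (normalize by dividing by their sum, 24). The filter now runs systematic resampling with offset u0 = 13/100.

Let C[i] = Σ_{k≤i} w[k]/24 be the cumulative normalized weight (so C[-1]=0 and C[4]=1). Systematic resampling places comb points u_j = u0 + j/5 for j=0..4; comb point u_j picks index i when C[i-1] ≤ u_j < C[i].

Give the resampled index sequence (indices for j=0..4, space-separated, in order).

0 2 2 3 3

C = [1/6, 7/24, 5/8, 1, 1]
j=0: u_0=13/100 ∈ [0, 1/6) → index 0
j=1: u_1=33/100 ∈ [7/24, 5/8) → index 2
j=2: u_2=53/100 ∈ [7/24, 5/8) → index 2
j=3: u_3=73/100 ∈ [5/8, 1) → index 3
j=4: u_4=93/100 ∈ [5/8, 1) → index 3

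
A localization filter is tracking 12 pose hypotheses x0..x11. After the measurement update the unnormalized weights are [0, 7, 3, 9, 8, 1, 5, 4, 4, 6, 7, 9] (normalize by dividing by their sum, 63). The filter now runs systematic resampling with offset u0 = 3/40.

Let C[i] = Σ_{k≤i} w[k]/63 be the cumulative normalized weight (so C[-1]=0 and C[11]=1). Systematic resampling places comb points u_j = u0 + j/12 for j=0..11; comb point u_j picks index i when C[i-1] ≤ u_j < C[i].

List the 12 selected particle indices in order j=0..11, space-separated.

C = [0, 1/9, 10/63, 19/63, 3/7, 4/9, 11/21, 37/63, 41/63, 47/63, 6/7, 1]
j=0: u_0=3/40 ∈ [0, 1/9) → index 1
j=1: u_1=19/120 ∈ [1/9, 10/63) → index 2
j=2: u_2=29/120 ∈ [10/63, 19/63) → index 3
j=3: u_3=13/40 ∈ [19/63, 3/7) → index 4
j=4: u_4=49/120 ∈ [19/63, 3/7) → index 4
j=5: u_5=59/120 ∈ [4/9, 11/21) → index 6
j=6: u_6=23/40 ∈ [11/21, 37/63) → index 7
j=7: u_7=79/120 ∈ [41/63, 47/63) → index 9
j=8: u_8=89/120 ∈ [41/63, 47/63) → index 9
j=9: u_9=33/40 ∈ [47/63, 6/7) → index 10
j=10: u_10=109/120 ∈ [6/7, 1) → index 11
j=11: u_11=119/120 ∈ [6/7, 1) → index 11

1 2 3 4 4 6 7 9 9 10 11 11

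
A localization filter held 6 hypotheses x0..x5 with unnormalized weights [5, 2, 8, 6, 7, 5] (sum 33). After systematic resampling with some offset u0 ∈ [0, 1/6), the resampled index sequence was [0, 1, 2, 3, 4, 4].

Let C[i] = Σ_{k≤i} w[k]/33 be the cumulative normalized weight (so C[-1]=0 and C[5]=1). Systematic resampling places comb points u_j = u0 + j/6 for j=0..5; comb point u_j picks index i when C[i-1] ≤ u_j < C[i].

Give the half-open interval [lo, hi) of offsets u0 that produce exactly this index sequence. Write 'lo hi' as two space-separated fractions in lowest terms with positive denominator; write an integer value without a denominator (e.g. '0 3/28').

C = [5/33, 7/33, 5/11, 7/11, 28/33, 1]
j=0 picked index 0: u0 ∈ [0, 5/33)
j=1 picked index 1: u0 ∈ [-1/66, 1/22)
j=2 picked index 2: u0 ∈ [-4/33, 4/33)
j=3 picked index 3: u0 ∈ [-1/22, 3/22)
j=4 picked index 4: u0 ∈ [-1/33, 2/11)
j=5 picked index 4: u0 ∈ [-13/66, 1/66)
intersection: [0, 1/66)

0 1/66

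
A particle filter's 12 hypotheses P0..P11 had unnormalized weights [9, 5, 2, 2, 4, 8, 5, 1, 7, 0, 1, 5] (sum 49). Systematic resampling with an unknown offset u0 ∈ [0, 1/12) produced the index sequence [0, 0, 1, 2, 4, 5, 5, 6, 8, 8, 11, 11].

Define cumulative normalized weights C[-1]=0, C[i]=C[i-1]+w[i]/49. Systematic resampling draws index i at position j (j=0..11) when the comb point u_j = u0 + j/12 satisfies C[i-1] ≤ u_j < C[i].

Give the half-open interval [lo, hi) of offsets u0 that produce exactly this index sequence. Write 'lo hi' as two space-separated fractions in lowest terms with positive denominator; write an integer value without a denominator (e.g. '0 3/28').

C = [9/49, 2/7, 16/49, 18/49, 22/49, 30/49, 5/7, 36/49, 43/49, 43/49, 44/49, 1]
j=0 picked index 0: u0 ∈ [0, 9/49)
j=1 picked index 0: u0 ∈ [-1/12, 59/588)
j=2 picked index 1: u0 ∈ [5/294, 5/42)
j=3 picked index 2: u0 ∈ [1/28, 15/196)
j=4 picked index 4: u0 ∈ [5/147, 17/147)
j=5 picked index 5: u0 ∈ [19/588, 115/588)
j=6 picked index 5: u0 ∈ [-5/98, 11/98)
j=7 picked index 6: u0 ∈ [17/588, 11/84)
j=8 picked index 8: u0 ∈ [10/147, 31/147)
j=9 picked index 8: u0 ∈ [-3/196, 25/196)
j=10 picked index 11: u0 ∈ [19/294, 1/6)
j=11 picked index 11: u0 ∈ [-11/588, 1/12)
intersection: [10/147, 15/196)

10/147 15/196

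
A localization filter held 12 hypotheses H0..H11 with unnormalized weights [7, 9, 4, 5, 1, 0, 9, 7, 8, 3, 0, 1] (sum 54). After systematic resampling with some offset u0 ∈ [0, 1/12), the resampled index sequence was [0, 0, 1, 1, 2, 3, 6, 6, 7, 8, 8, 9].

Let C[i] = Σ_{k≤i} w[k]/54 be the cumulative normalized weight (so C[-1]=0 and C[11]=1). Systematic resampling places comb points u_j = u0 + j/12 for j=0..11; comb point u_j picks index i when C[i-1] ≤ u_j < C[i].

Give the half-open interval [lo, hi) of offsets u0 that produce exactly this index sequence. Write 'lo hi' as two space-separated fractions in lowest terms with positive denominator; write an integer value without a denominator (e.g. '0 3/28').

1/36 1/27

C = [7/54, 8/27, 10/27, 25/54, 13/27, 13/27, 35/54, 7/9, 25/27, 53/54, 53/54, 1]
j=0 picked index 0: u0 ∈ [0, 7/54)
j=1 picked index 0: u0 ∈ [-1/12, 5/108)
j=2 picked index 1: u0 ∈ [-1/27, 7/54)
j=3 picked index 1: u0 ∈ [-13/108, 5/108)
j=4 picked index 2: u0 ∈ [-1/27, 1/27)
j=5 picked index 3: u0 ∈ [-5/108, 5/108)
j=6 picked index 6: u0 ∈ [-1/54, 4/27)
j=7 picked index 6: u0 ∈ [-11/108, 7/108)
j=8 picked index 7: u0 ∈ [-1/54, 1/9)
j=9 picked index 8: u0 ∈ [1/36, 19/108)
j=10 picked index 8: u0 ∈ [-1/18, 5/54)
j=11 picked index 9: u0 ∈ [1/108, 7/108)
intersection: [1/36, 1/27)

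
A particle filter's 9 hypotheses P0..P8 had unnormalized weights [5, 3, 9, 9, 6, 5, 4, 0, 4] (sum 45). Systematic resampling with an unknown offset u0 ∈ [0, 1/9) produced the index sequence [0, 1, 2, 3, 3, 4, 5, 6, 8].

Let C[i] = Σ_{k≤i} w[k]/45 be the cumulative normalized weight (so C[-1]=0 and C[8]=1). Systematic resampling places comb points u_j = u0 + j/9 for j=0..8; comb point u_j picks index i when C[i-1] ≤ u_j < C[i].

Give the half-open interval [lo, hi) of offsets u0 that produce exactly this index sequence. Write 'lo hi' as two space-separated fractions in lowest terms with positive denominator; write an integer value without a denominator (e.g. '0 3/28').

C = [1/9, 8/45, 17/45, 26/45, 32/45, 37/45, 41/45, 41/45, 1]
j=0 picked index 0: u0 ∈ [0, 1/9)
j=1 picked index 1: u0 ∈ [0, 1/15)
j=2 picked index 2: u0 ∈ [-2/45, 7/45)
j=3 picked index 3: u0 ∈ [2/45, 11/45)
j=4 picked index 3: u0 ∈ [-1/15, 2/15)
j=5 picked index 4: u0 ∈ [1/45, 7/45)
j=6 picked index 5: u0 ∈ [2/45, 7/45)
j=7 picked index 6: u0 ∈ [2/45, 2/15)
j=8 picked index 8: u0 ∈ [1/45, 1/9)
intersection: [2/45, 1/15)

2/45 1/15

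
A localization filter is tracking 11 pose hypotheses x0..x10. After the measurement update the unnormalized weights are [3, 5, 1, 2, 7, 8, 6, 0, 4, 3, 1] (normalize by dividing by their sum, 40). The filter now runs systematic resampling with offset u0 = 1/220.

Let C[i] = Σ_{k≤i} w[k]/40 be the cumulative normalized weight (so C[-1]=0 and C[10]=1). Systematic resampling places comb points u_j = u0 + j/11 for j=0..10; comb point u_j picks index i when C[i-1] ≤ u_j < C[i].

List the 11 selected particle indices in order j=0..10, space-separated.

0 1 1 4 4 5 5 5 6 8 9

C = [3/40, 1/5, 9/40, 11/40, 9/20, 13/20, 4/5, 4/5, 9/10, 39/40, 1]
j=0: u_0=1/220 ∈ [0, 3/40) → index 0
j=1: u_1=21/220 ∈ [3/40, 1/5) → index 1
j=2: u_2=41/220 ∈ [3/40, 1/5) → index 1
j=3: u_3=61/220 ∈ [11/40, 9/20) → index 4
j=4: u_4=81/220 ∈ [11/40, 9/20) → index 4
j=5: u_5=101/220 ∈ [9/20, 13/20) → index 5
j=6: u_6=11/20 ∈ [9/20, 13/20) → index 5
j=7: u_7=141/220 ∈ [9/20, 13/20) → index 5
j=8: u_8=161/220 ∈ [13/20, 4/5) → index 6
j=9: u_9=181/220 ∈ [4/5, 9/10) → index 8
j=10: u_10=201/220 ∈ [9/10, 39/40) → index 9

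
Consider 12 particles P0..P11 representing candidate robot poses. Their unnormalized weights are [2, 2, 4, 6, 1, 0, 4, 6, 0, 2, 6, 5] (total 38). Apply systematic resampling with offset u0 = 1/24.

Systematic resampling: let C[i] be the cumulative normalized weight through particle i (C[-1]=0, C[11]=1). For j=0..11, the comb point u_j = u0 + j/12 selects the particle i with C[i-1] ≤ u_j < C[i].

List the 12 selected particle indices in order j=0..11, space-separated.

C = [1/19, 2/19, 4/19, 7/19, 15/38, 15/38, 1/2, 25/38, 25/38, 27/38, 33/38, 1]
j=0: u_0=1/24 ∈ [0, 1/19) → index 0
j=1: u_1=1/8 ∈ [2/19, 4/19) → index 2
j=2: u_2=5/24 ∈ [2/19, 4/19) → index 2
j=3: u_3=7/24 ∈ [4/19, 7/19) → index 3
j=4: u_4=3/8 ∈ [7/19, 15/38) → index 4
j=5: u_5=11/24 ∈ [15/38, 1/2) → index 6
j=6: u_6=13/24 ∈ [1/2, 25/38) → index 7
j=7: u_7=5/8 ∈ [1/2, 25/38) → index 7
j=8: u_8=17/24 ∈ [25/38, 27/38) → index 9
j=9: u_9=19/24 ∈ [27/38, 33/38) → index 10
j=10: u_10=7/8 ∈ [33/38, 1) → index 11
j=11: u_11=23/24 ∈ [33/38, 1) → index 11

0 2 2 3 4 6 7 7 9 10 11 11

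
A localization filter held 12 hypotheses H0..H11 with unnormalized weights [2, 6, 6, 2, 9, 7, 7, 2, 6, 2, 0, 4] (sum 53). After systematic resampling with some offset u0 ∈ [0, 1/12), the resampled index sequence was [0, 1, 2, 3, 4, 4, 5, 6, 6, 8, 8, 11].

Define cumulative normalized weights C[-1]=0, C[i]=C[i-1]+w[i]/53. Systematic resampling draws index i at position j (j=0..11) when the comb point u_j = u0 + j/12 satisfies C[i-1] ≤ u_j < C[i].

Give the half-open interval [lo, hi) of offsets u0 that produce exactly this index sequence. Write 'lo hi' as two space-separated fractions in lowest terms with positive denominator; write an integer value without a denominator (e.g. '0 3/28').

C = [2/53, 8/53, 14/53, 16/53, 25/53, 32/53, 39/53, 41/53, 47/53, 49/53, 49/53, 1]
j=0 picked index 0: u0 ∈ [0, 2/53)
j=1 picked index 1: u0 ∈ [-29/636, 43/636)
j=2 picked index 2: u0 ∈ [-5/318, 31/318)
j=3 picked index 3: u0 ∈ [3/212, 11/212)
j=4 picked index 4: u0 ∈ [-5/159, 22/159)
j=5 picked index 4: u0 ∈ [-73/636, 35/636)
j=6 picked index 5: u0 ∈ [-3/106, 11/106)
j=7 picked index 6: u0 ∈ [13/636, 97/636)
j=8 picked index 6: u0 ∈ [-10/159, 11/159)
j=9 picked index 8: u0 ∈ [5/212, 29/212)
j=10 picked index 8: u0 ∈ [-19/318, 17/318)
j=11 picked index 11: u0 ∈ [5/636, 1/12)
intersection: [5/212, 2/53)

5/212 2/53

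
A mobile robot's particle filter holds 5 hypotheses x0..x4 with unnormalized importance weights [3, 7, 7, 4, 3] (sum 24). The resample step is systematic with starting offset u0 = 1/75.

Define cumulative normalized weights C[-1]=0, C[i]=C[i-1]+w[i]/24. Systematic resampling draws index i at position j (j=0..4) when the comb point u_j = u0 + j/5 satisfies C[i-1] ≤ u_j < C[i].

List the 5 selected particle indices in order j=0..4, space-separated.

C = [1/8, 5/12, 17/24, 7/8, 1]
j=0: u_0=1/75 ∈ [0, 1/8) → index 0
j=1: u_1=16/75 ∈ [1/8, 5/12) → index 1
j=2: u_2=31/75 ∈ [1/8, 5/12) → index 1
j=3: u_3=46/75 ∈ [5/12, 17/24) → index 2
j=4: u_4=61/75 ∈ [17/24, 7/8) → index 3

0 1 1 2 3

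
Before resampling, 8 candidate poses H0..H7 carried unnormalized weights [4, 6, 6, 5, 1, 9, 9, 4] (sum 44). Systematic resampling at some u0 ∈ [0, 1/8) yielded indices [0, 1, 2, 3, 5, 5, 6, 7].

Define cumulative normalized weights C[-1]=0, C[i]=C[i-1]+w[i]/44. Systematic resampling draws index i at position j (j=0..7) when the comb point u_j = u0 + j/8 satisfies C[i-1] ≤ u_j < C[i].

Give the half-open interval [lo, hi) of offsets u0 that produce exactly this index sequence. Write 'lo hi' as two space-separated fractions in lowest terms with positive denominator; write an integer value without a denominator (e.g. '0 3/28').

3/88 7/88

C = [1/11, 5/22, 4/11, 21/44, 1/2, 31/44, 10/11, 1]
j=0 picked index 0: u0 ∈ [0, 1/11)
j=1 picked index 1: u0 ∈ [-3/88, 9/88)
j=2 picked index 2: u0 ∈ [-1/44, 5/44)
j=3 picked index 3: u0 ∈ [-1/88, 9/88)
j=4 picked index 5: u0 ∈ [0, 9/44)
j=5 picked index 5: u0 ∈ [-1/8, 7/88)
j=6 picked index 6: u0 ∈ [-1/22, 7/44)
j=7 picked index 7: u0 ∈ [3/88, 1/8)
intersection: [3/88, 7/88)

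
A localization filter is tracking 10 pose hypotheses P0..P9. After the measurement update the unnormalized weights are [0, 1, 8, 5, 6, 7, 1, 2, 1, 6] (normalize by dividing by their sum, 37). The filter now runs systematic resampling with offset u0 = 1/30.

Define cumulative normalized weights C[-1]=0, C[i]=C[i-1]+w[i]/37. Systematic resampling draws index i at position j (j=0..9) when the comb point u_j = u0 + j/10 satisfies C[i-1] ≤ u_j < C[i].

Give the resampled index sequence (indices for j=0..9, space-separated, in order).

2 2 2 3 4 4 5 6 8 9

C = [0, 1/37, 9/37, 14/37, 20/37, 27/37, 28/37, 30/37, 31/37, 1]
j=0: u_0=1/30 ∈ [1/37, 9/37) → index 2
j=1: u_1=2/15 ∈ [1/37, 9/37) → index 2
j=2: u_2=7/30 ∈ [1/37, 9/37) → index 2
j=3: u_3=1/3 ∈ [9/37, 14/37) → index 3
j=4: u_4=13/30 ∈ [14/37, 20/37) → index 4
j=5: u_5=8/15 ∈ [14/37, 20/37) → index 4
j=6: u_6=19/30 ∈ [20/37, 27/37) → index 5
j=7: u_7=11/15 ∈ [27/37, 28/37) → index 6
j=8: u_8=5/6 ∈ [30/37, 31/37) → index 8
j=9: u_9=14/15 ∈ [31/37, 1) → index 9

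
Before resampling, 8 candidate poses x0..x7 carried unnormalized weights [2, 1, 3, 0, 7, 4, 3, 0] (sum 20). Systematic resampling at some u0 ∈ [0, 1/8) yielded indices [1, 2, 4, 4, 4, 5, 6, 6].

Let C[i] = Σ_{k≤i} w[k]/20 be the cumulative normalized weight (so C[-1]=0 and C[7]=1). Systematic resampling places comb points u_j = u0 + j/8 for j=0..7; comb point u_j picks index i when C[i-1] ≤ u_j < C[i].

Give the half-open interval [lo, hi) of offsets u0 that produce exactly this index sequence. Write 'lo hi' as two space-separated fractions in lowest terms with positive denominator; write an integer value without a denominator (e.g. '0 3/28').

C = [1/10, 3/20, 3/10, 3/10, 13/20, 17/20, 1, 1]
j=0 picked index 1: u0 ∈ [1/10, 3/20)
j=1 picked index 2: u0 ∈ [1/40, 7/40)
j=2 picked index 4: u0 ∈ [1/20, 2/5)
j=3 picked index 4: u0 ∈ [-3/40, 11/40)
j=4 picked index 4: u0 ∈ [-1/5, 3/20)
j=5 picked index 5: u0 ∈ [1/40, 9/40)
j=6 picked index 6: u0 ∈ [1/10, 1/4)
j=7 picked index 6: u0 ∈ [-1/40, 1/8)
intersection: [1/10, 1/8)

1/10 1/8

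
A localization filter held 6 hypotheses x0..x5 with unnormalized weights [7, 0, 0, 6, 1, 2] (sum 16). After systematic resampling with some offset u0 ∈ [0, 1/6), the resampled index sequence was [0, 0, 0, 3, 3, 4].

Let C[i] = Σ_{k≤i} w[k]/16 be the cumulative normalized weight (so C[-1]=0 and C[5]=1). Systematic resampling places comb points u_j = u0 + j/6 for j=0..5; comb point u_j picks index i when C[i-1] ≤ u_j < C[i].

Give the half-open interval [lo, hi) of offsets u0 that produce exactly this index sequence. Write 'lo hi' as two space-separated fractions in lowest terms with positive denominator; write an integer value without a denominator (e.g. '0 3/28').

0 1/24

C = [7/16, 7/16, 7/16, 13/16, 7/8, 1]
j=0 picked index 0: u0 ∈ [0, 7/16)
j=1 picked index 0: u0 ∈ [-1/6, 13/48)
j=2 picked index 0: u0 ∈ [-1/3, 5/48)
j=3 picked index 3: u0 ∈ [-1/16, 5/16)
j=4 picked index 3: u0 ∈ [-11/48, 7/48)
j=5 picked index 4: u0 ∈ [-1/48, 1/24)
intersection: [0, 1/24)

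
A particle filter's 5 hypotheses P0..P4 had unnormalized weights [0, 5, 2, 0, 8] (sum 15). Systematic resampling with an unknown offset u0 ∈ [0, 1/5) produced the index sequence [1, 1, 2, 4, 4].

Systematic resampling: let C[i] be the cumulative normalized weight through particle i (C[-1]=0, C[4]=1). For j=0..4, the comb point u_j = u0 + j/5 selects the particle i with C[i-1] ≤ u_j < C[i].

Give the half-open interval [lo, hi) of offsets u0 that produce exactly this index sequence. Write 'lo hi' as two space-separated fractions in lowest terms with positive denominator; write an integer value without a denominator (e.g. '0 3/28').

C = [0, 1/3, 7/15, 7/15, 1]
j=0 picked index 1: u0 ∈ [0, 1/3)
j=1 picked index 1: u0 ∈ [-1/5, 2/15)
j=2 picked index 2: u0 ∈ [-1/15, 1/15)
j=3 picked index 4: u0 ∈ [-2/15, 2/5)
j=4 picked index 4: u0 ∈ [-1/3, 1/5)
intersection: [0, 1/15)

0 1/15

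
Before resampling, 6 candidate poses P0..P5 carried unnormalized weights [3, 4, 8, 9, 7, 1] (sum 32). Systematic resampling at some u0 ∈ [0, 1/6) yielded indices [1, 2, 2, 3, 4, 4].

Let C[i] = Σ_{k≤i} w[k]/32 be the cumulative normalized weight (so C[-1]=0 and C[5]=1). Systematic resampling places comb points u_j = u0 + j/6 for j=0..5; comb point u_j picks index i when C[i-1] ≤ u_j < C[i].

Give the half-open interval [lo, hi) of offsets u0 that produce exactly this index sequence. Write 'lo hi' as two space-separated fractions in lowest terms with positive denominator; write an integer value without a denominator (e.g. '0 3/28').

C = [3/32, 7/32, 15/32, 3/4, 31/32, 1]
j=0 picked index 1: u0 ∈ [3/32, 7/32)
j=1 picked index 2: u0 ∈ [5/96, 29/96)
j=2 picked index 2: u0 ∈ [-11/96, 13/96)
j=3 picked index 3: u0 ∈ [-1/32, 1/4)
j=4 picked index 4: u0 ∈ [1/12, 29/96)
j=5 picked index 4: u0 ∈ [-1/12, 13/96)
intersection: [3/32, 13/96)

3/32 13/96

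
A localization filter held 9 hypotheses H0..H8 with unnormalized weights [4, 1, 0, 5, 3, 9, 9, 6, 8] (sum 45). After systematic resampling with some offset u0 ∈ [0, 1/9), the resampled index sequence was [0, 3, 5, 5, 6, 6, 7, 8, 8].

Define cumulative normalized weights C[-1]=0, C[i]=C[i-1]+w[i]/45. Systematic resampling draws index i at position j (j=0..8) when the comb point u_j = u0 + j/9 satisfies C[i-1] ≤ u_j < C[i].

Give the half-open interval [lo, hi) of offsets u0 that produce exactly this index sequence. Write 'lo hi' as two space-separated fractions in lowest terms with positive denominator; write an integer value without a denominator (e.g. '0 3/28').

1/15 4/45

C = [4/45, 1/9, 1/9, 2/9, 13/45, 22/45, 31/45, 37/45, 1]
j=0 picked index 0: u0 ∈ [0, 4/45)
j=1 picked index 3: u0 ∈ [0, 1/9)
j=2 picked index 5: u0 ∈ [1/15, 4/15)
j=3 picked index 5: u0 ∈ [-2/45, 7/45)
j=4 picked index 6: u0 ∈ [2/45, 11/45)
j=5 picked index 6: u0 ∈ [-1/15, 2/15)
j=6 picked index 7: u0 ∈ [1/45, 7/45)
j=7 picked index 8: u0 ∈ [2/45, 2/9)
j=8 picked index 8: u0 ∈ [-1/15, 1/9)
intersection: [1/15, 4/45)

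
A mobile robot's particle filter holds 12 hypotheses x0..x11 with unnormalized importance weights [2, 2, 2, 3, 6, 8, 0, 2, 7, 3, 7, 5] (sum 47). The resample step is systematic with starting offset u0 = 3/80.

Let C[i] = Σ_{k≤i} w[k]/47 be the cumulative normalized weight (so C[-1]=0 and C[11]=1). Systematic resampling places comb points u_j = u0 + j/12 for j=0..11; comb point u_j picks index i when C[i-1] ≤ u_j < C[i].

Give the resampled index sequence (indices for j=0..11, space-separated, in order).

C = [2/47, 4/47, 6/47, 9/47, 15/47, 23/47, 23/47, 25/47, 32/47, 35/47, 42/47, 1]
j=0: u_0=3/80 ∈ [0, 2/47) → index 0
j=1: u_1=29/240 ∈ [4/47, 6/47) → index 2
j=2: u_2=49/240 ∈ [9/47, 15/47) → index 4
j=3: u_3=23/80 ∈ [9/47, 15/47) → index 4
j=4: u_4=89/240 ∈ [15/47, 23/47) → index 5
j=5: u_5=109/240 ∈ [15/47, 23/47) → index 5
j=6: u_6=43/80 ∈ [25/47, 32/47) → index 8
j=7: u_7=149/240 ∈ [25/47, 32/47) → index 8
j=8: u_8=169/240 ∈ [32/47, 35/47) → index 9
j=9: u_9=63/80 ∈ [35/47, 42/47) → index 10
j=10: u_10=209/240 ∈ [35/47, 42/47) → index 10
j=11: u_11=229/240 ∈ [42/47, 1) → index 11

0 2 4 4 5 5 8 8 9 10 10 11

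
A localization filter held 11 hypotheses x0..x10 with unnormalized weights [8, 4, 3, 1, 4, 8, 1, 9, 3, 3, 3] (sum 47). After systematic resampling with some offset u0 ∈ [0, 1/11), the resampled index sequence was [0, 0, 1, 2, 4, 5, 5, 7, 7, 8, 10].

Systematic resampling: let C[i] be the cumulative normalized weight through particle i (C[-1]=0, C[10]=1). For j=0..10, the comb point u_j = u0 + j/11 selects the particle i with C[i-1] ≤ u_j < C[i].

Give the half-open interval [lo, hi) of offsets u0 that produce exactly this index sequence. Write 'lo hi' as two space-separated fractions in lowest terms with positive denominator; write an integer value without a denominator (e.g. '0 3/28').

C = [8/47, 12/47, 15/47, 16/47, 20/47, 28/47, 29/47, 38/47, 41/47, 44/47, 1]
j=0 picked index 0: u0 ∈ [0, 8/47)
j=1 picked index 0: u0 ∈ [-1/11, 41/517)
j=2 picked index 1: u0 ∈ [-6/517, 38/517)
j=3 picked index 2: u0 ∈ [-9/517, 24/517)
j=4 picked index 4: u0 ∈ [-12/517, 32/517)
j=5 picked index 5: u0 ∈ [-15/517, 73/517)
j=6 picked index 5: u0 ∈ [-62/517, 26/517)
j=7 picked index 7: u0 ∈ [-10/517, 89/517)
j=8 picked index 7: u0 ∈ [-57/517, 42/517)
j=9 picked index 8: u0 ∈ [-5/517, 28/517)
j=10 picked index 10: u0 ∈ [14/517, 1/11)
intersection: [14/517, 24/517)

14/517 24/517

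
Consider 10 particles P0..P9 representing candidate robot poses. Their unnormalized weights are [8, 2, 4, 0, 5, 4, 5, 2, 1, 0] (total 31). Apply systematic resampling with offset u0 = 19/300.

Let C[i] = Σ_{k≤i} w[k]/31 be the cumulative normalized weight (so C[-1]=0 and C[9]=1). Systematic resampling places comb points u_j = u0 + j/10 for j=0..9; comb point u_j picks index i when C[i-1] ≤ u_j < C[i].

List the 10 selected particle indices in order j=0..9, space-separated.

0 0 1 2 4 4 5 6 6 7

C = [8/31, 10/31, 14/31, 14/31, 19/31, 23/31, 28/31, 30/31, 1, 1]
j=0: u_0=19/300 ∈ [0, 8/31) → index 0
j=1: u_1=49/300 ∈ [0, 8/31) → index 0
j=2: u_2=79/300 ∈ [8/31, 10/31) → index 1
j=3: u_3=109/300 ∈ [10/31, 14/31) → index 2
j=4: u_4=139/300 ∈ [14/31, 19/31) → index 4
j=5: u_5=169/300 ∈ [14/31, 19/31) → index 4
j=6: u_6=199/300 ∈ [19/31, 23/31) → index 5
j=7: u_7=229/300 ∈ [23/31, 28/31) → index 6
j=8: u_8=259/300 ∈ [23/31, 28/31) → index 6
j=9: u_9=289/300 ∈ [28/31, 30/31) → index 7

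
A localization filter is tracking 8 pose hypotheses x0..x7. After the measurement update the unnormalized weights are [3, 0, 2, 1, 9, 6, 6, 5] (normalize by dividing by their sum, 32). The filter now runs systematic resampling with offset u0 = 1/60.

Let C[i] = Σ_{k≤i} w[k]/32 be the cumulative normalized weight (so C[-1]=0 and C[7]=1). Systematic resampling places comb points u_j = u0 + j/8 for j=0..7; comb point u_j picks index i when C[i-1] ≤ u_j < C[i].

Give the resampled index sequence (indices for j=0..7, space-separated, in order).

0 2 4 4 5 5 6 7

C = [3/32, 3/32, 5/32, 3/16, 15/32, 21/32, 27/32, 1]
j=0: u_0=1/60 ∈ [0, 3/32) → index 0
j=1: u_1=17/120 ∈ [3/32, 5/32) → index 2
j=2: u_2=4/15 ∈ [3/16, 15/32) → index 4
j=3: u_3=47/120 ∈ [3/16, 15/32) → index 4
j=4: u_4=31/60 ∈ [15/32, 21/32) → index 5
j=5: u_5=77/120 ∈ [15/32, 21/32) → index 5
j=6: u_6=23/30 ∈ [21/32, 27/32) → index 6
j=7: u_7=107/120 ∈ [27/32, 1) → index 7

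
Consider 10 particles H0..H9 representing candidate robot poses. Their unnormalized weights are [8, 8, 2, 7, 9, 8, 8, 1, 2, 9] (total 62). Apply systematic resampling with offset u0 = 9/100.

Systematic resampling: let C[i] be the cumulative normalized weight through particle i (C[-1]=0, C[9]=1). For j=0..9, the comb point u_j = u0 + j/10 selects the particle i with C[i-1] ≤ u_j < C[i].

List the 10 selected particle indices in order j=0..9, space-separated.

C = [4/31, 8/31, 9/31, 25/62, 17/31, 21/31, 25/31, 51/62, 53/62, 1]
j=0: u_0=9/100 ∈ [0, 4/31) → index 0
j=1: u_1=19/100 ∈ [4/31, 8/31) → index 1
j=2: u_2=29/100 ∈ [8/31, 9/31) → index 2
j=3: u_3=39/100 ∈ [9/31, 25/62) → index 3
j=4: u_4=49/100 ∈ [25/62, 17/31) → index 4
j=5: u_5=59/100 ∈ [17/31, 21/31) → index 5
j=6: u_6=69/100 ∈ [21/31, 25/31) → index 6
j=7: u_7=79/100 ∈ [21/31, 25/31) → index 6
j=8: u_8=89/100 ∈ [53/62, 1) → index 9
j=9: u_9=99/100 ∈ [53/62, 1) → index 9

0 1 2 3 4 5 6 6 9 9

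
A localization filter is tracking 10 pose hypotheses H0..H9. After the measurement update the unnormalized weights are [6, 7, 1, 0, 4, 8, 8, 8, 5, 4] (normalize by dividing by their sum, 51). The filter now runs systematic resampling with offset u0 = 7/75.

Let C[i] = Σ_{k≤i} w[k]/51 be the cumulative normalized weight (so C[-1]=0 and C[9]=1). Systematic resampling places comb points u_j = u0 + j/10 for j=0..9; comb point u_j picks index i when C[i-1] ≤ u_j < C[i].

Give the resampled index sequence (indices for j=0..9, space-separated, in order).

C = [2/17, 13/51, 14/51, 14/51, 6/17, 26/51, 2/3, 14/17, 47/51, 1]
j=0: u_0=7/75 ∈ [0, 2/17) → index 0
j=1: u_1=29/150 ∈ [2/17, 13/51) → index 1
j=2: u_2=22/75 ∈ [14/51, 6/17) → index 4
j=3: u_3=59/150 ∈ [6/17, 26/51) → index 5
j=4: u_4=37/75 ∈ [6/17, 26/51) → index 5
j=5: u_5=89/150 ∈ [26/51, 2/3) → index 6
j=6: u_6=52/75 ∈ [2/3, 14/17) → index 7
j=7: u_7=119/150 ∈ [2/3, 14/17) → index 7
j=8: u_8=67/75 ∈ [14/17, 47/51) → index 8
j=9: u_9=149/150 ∈ [47/51, 1) → index 9

0 1 4 5 5 6 7 7 8 9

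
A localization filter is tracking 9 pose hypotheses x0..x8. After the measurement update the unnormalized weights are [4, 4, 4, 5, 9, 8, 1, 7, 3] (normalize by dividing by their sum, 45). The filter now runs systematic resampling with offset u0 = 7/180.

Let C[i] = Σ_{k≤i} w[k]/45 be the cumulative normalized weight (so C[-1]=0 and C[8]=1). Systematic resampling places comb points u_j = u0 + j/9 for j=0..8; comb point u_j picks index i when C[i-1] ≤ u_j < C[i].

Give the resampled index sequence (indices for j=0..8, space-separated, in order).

0 1 2 3 4 5 5 7 7

C = [4/45, 8/45, 4/15, 17/45, 26/45, 34/45, 7/9, 14/15, 1]
j=0: u_0=7/180 ∈ [0, 4/45) → index 0
j=1: u_1=3/20 ∈ [4/45, 8/45) → index 1
j=2: u_2=47/180 ∈ [8/45, 4/15) → index 2
j=3: u_3=67/180 ∈ [4/15, 17/45) → index 3
j=4: u_4=29/60 ∈ [17/45, 26/45) → index 4
j=5: u_5=107/180 ∈ [26/45, 34/45) → index 5
j=6: u_6=127/180 ∈ [26/45, 34/45) → index 5
j=7: u_7=49/60 ∈ [7/9, 14/15) → index 7
j=8: u_8=167/180 ∈ [7/9, 14/15) → index 7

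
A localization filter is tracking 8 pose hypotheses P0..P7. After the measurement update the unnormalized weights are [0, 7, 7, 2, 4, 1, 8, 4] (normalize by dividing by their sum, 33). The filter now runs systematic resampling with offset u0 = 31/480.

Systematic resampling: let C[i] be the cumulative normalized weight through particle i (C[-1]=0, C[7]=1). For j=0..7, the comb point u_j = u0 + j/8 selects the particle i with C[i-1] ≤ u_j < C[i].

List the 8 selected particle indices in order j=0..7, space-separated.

C = [0, 7/33, 14/33, 16/33, 20/33, 7/11, 29/33, 1]
j=0: u_0=31/480 ∈ [0, 7/33) → index 1
j=1: u_1=91/480 ∈ [0, 7/33) → index 1
j=2: u_2=151/480 ∈ [7/33, 14/33) → index 2
j=3: u_3=211/480 ∈ [14/33, 16/33) → index 3
j=4: u_4=271/480 ∈ [16/33, 20/33) → index 4
j=5: u_5=331/480 ∈ [7/11, 29/33) → index 6
j=6: u_6=391/480 ∈ [7/11, 29/33) → index 6
j=7: u_7=451/480 ∈ [29/33, 1) → index 7

1 1 2 3 4 6 6 7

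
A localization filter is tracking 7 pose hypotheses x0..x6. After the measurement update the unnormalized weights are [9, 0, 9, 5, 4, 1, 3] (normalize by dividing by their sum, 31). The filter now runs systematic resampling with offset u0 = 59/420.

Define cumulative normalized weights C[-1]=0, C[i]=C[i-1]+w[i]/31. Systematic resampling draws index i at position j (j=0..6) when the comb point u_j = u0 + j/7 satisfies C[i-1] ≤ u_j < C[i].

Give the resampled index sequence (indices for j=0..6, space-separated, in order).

0 0 2 2 3 4 6

C = [9/31, 9/31, 18/31, 23/31, 27/31, 28/31, 1]
j=0: u_0=59/420 ∈ [0, 9/31) → index 0
j=1: u_1=17/60 ∈ [0, 9/31) → index 0
j=2: u_2=179/420 ∈ [9/31, 18/31) → index 2
j=3: u_3=239/420 ∈ [9/31, 18/31) → index 2
j=4: u_4=299/420 ∈ [18/31, 23/31) → index 3
j=5: u_5=359/420 ∈ [23/31, 27/31) → index 4
j=6: u_6=419/420 ∈ [28/31, 1) → index 6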